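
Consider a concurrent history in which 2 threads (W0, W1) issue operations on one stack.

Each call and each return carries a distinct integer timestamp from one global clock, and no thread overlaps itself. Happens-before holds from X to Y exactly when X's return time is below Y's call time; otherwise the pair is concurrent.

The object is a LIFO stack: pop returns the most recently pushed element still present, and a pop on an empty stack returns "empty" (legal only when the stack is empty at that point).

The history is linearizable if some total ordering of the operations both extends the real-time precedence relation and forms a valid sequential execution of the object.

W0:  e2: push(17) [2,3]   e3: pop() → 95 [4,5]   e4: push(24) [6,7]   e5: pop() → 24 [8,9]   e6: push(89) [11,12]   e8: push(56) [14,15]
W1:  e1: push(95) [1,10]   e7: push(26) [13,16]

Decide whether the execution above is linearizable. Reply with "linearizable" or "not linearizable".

linearizable

witness order: e2, e1, e3, e4, e5, e6, e7, e8
1. e2 push(17), leaving stack <17>
2. e1 push(95), leaving stack <17,95>
3. e3 pop() → 95, leaving stack <17>
4. e4 push(24), leaving stack <17,24>
5. e5 pop() → 24, leaving stack <17>
6. e6 push(89), leaving stack <17,89>
7. e7 push(26), leaving stack <17,89,26>
8. e8 push(56), leaving stack <17,89,26,56>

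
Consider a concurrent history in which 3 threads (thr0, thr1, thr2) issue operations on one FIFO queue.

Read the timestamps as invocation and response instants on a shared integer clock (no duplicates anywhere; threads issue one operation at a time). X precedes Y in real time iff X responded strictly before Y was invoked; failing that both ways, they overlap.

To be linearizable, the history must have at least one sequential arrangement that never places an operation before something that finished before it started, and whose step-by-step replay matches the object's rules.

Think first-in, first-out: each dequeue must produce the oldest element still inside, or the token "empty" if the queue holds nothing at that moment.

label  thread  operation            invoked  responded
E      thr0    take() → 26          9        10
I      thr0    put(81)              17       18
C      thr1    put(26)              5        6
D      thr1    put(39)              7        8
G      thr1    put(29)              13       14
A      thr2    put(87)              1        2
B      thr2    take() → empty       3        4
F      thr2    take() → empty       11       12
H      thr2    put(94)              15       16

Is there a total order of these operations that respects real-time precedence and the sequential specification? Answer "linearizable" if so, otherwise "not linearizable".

through event 3 a valid linearization exists; event 4 (B responding at time 4) ends that
the completed operations (2 total) allow one real-time order; the FIFO queue replay rejects it
e.g. A, B: illegal at step 2, since B take() → empty cannot apply there

not linearizable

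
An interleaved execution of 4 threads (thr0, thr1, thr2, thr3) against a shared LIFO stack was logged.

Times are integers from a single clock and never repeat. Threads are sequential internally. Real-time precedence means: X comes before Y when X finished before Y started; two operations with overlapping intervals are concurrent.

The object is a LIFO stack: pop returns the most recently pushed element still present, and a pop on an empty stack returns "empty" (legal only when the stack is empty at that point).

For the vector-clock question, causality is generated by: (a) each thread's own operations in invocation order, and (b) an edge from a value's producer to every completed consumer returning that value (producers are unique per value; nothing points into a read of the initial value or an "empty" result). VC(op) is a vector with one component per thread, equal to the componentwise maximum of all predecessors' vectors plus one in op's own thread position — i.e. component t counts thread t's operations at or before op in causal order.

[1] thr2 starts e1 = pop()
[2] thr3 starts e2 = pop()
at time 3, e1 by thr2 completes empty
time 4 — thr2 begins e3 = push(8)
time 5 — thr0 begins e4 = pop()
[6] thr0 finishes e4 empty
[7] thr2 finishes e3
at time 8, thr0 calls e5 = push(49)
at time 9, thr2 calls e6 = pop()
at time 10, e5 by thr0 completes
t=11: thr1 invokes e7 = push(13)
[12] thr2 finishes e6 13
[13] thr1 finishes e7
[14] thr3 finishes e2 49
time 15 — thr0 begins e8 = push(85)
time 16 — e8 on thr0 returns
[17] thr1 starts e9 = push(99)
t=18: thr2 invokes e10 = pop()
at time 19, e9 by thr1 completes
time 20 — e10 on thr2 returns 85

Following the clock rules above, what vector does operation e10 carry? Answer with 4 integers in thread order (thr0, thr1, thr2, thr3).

(3, 1, 4, 0)

no predecessors for e1 (invoked 1): thr2 increments from zero → (0, 0, 1, 0)
no predecessors for e7 (invoked 11): thr1 increments from zero → (0, 1, 0, 0)
no predecessors for e4 (invoked 5): thr0 increments from zero → (1, 0, 0, 0)
VC(e3, invoked at 4): max of VC(e1)=(0, 0, 1, 0), then +1 on thread thr2 → (0, 0, 2, 0)
VC(e9, invoked at 17): max of VC(e7)=(0, 1, 0, 0), then +1 on thread thr1 → (0, 2, 0, 0)
VC(e5, invoked at 8): max of VC(e4)=(1, 0, 0, 0), then +1 on thread thr0 → (2, 0, 0, 0)
VC(e2, invoked at 2): max of VC(e5)=(2, 0, 0, 0), then +1 on thread thr3 → (2, 0, 0, 1)
VC(e8, invoked at 15): max of VC(e5)=(2, 0, 0, 0), then +1 on thread thr0 → (3, 0, 0, 0)
VC(e6, invoked at 9): max of VC(e3)=(0, 0, 2, 0), VC(e7)=(0, 1, 0, 0), then +1 on thread thr2 → (0, 1, 3, 0)
VC(e10, invoked at 18): max of VC(e6)=(0, 1, 3, 0), VC(e8)=(3, 0, 0, 0), then +1 on thread thr2 → (3, 1, 4, 0)
target: VC(e10) = (3, 1, 4, 0)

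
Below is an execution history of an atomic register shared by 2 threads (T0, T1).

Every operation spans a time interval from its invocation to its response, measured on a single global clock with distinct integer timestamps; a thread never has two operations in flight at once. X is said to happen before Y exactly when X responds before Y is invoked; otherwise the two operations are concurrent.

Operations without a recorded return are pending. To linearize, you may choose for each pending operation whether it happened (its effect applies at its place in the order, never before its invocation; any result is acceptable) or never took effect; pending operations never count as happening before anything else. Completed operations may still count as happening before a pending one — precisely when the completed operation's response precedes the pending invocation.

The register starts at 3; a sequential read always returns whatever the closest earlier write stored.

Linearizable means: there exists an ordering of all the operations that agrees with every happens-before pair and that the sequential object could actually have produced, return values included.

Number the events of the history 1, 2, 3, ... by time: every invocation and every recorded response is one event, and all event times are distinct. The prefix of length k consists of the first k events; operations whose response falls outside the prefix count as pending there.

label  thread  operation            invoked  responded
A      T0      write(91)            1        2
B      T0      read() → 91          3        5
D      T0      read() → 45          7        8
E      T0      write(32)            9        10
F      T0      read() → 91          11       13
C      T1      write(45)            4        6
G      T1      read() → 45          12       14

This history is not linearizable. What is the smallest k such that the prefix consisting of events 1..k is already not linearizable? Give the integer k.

13

events 1..12 are linearizable, e.g. via A, B, C, D, E:
after step 1 (A write(91)): value 91
after step 2 (B read() → 91): value 91
after step 3 (C write(45)): value 45
after step 4 (D read() → 45): value 45
after step 5 (E write(32)): value 32
include event 13 — F responding at 13 — and every candidate order breaks
completion choices over the 1 pending operation (G) were checked; none helps
one such order, A, B, C, D, E, F (pending dropped), breaks at step 6 where F read() → 91 is illegal
one such order, A, C, B, D, E, F (pending dropped), breaks at step 3 where B read() → 91 is illegal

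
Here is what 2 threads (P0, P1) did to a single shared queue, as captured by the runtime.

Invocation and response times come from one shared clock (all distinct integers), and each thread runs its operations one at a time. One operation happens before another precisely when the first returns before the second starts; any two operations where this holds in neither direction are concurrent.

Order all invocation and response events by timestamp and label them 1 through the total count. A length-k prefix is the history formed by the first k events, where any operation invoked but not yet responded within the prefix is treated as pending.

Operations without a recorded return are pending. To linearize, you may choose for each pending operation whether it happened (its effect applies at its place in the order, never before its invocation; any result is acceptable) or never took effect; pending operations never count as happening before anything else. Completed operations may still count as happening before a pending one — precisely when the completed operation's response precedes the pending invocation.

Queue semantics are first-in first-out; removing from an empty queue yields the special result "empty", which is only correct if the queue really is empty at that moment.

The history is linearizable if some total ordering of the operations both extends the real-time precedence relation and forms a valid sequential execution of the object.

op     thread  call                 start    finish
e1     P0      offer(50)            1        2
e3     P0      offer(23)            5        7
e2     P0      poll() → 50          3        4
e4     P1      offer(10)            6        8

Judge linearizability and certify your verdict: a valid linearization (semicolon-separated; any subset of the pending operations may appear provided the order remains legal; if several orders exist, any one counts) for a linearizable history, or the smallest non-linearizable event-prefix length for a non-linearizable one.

after step 1 (e1 offer(50)): queue <50>
after step 2 (e2 poll() → 50): queue <>
after step 3 (e3 offer(23)): queue <23>
after step 4 (e4 offer(10)): queue <23,10>

linearizable — witness: e1; e2; e3; e4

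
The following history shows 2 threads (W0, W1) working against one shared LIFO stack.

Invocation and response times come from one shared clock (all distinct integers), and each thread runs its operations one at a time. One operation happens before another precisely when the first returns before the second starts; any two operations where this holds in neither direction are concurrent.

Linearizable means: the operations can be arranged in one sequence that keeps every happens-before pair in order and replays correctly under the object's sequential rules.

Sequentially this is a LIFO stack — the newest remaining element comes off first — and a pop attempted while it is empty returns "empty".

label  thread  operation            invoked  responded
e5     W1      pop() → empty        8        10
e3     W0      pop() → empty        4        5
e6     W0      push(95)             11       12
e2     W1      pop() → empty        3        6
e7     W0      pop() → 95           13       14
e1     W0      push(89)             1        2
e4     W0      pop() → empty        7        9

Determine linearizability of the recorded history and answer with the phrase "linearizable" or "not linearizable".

not linearizable

cut after 5 events: linearizable; cut after 6 events (e2 responds, time 6): not linearizable
every one of the 2 real-time-consistent orders over 3 completed LIFO stack ops fails the sequential spec
one such order, e1, e2, e3, breaks at step 2 where e2 pop() → empty is illegal
one such order, e1, e3, e2, breaks at step 2 where e3 pop() → empty is illegal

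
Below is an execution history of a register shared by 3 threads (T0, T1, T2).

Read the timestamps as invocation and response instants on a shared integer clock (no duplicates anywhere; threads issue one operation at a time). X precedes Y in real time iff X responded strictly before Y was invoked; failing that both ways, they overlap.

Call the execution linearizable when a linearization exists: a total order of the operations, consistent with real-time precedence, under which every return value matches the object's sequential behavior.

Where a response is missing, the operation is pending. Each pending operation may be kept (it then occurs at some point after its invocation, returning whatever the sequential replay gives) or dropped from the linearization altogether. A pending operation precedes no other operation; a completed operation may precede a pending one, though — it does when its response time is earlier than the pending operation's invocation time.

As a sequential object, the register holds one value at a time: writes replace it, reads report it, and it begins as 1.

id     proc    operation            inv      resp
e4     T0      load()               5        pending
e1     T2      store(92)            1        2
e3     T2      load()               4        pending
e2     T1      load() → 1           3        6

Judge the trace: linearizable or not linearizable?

not linearizable

events 1..5 are fine; event 6 — the response of e2 at time 6 — makes the prefix non-linearizable
the sole real-time-consistent order of 2 completed operations fails the register replay
including or dropping the 2 pending operations (e3, e4) in any combination fails
sample order e1, e2 (pending dropped) stalls at step 2 — e2 load() → 1 has no legal effect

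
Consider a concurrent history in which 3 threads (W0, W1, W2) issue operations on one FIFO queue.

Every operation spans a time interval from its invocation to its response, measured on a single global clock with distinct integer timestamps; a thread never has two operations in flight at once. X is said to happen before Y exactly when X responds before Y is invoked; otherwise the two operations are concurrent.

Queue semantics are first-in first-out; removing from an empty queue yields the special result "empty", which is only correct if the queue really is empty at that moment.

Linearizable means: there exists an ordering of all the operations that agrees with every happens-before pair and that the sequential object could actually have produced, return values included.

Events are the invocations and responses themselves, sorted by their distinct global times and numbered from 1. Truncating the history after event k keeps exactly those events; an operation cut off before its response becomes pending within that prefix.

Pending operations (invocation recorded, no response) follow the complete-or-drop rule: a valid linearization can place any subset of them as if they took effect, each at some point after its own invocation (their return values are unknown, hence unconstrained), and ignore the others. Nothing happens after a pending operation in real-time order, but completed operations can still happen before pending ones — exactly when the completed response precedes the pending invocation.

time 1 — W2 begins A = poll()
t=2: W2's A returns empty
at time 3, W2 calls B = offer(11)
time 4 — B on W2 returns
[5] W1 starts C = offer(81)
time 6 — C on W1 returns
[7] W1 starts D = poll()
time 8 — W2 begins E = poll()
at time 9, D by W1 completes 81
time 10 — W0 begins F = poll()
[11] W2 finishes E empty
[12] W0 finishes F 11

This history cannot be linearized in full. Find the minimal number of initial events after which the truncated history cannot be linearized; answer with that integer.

11

events 1..10 are linearizable; a witness order is A, B, C, E, D:
after step 1 (A poll() → empty): queue <>
after step 2 (B offer(11)): queue <11>
after step 3 (C offer(81)): queue <11,81>
after step 4 (E poll() (pending, included)): queue <81>
after step 5 (D poll() → 81): queue <>
at event 11 (E's time-11 response) nothing linearizes any more
completion choices over the 1 pending operation (F) were checked; none helps
one such order, A, B, C, D, E (pending dropped), breaks at step 4 where D poll() → 81 is illegal
one such order, A, B, C, E, D (pending dropped), breaks at step 4 where E poll() → empty is illegal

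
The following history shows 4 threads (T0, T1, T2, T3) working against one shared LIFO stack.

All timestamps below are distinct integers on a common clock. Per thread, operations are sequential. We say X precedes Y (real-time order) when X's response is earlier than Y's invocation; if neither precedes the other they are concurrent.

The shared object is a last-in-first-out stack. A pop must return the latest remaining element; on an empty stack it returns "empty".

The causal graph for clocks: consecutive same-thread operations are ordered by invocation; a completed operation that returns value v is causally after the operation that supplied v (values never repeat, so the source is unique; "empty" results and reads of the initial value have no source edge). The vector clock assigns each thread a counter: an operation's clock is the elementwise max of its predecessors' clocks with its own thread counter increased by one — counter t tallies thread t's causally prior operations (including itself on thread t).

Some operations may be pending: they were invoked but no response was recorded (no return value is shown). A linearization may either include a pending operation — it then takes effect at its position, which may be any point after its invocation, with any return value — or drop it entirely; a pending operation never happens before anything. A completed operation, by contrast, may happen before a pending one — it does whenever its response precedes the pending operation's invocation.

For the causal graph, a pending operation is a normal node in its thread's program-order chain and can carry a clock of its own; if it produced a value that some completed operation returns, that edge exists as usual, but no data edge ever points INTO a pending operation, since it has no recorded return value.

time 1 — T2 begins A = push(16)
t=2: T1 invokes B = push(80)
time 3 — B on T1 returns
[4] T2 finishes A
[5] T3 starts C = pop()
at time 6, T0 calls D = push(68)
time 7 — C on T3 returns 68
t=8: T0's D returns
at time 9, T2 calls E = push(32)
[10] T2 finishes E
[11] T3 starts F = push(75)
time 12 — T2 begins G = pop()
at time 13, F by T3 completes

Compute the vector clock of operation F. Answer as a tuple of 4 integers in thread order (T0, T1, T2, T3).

(1, 0, 0, 2)

invoked at 1, A has no predecessors; its own T2 bump gives (0, 0, 1, 0)
invoked at 2, B has no predecessors; its own T1 bump gives (0, 1, 0, 0)
invoked at 6, D has no predecessors; its own T0 bump gives (1, 0, 0, 0)
merge at E (invoked 9): VC(A)=(0, 0, 1, 0), own-thread bump on T2 → (0, 0, 2, 0)
merge at C (invoked 5): VC(D)=(1, 0, 0, 0), own-thread bump on T3 → (1, 0, 0, 1)
merge at G (invoked 12): VC(E)=(0, 0, 2, 0), own-thread bump on T2 → (0, 0, 3, 0)
merge at F (invoked 11): VC(C)=(1, 0, 0, 1), own-thread bump on T3 → (1, 0, 0, 2)
target: VC(F) = (1, 0, 0, 2)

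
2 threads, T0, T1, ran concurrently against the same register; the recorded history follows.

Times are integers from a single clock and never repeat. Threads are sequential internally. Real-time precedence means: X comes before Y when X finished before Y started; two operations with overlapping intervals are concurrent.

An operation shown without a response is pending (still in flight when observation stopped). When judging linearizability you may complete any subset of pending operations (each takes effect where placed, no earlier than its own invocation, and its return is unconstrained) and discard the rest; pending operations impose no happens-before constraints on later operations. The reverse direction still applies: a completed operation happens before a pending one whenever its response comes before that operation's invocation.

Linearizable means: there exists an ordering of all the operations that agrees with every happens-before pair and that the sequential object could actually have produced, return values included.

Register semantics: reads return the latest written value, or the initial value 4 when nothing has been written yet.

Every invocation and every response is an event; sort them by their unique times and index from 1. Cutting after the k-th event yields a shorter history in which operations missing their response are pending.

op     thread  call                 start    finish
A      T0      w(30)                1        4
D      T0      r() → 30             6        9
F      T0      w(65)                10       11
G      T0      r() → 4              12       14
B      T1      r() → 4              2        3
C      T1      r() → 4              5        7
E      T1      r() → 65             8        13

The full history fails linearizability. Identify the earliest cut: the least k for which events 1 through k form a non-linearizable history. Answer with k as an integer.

events 1..6 are linearizable; a witness order is B, A:
1. B r() → 4, leaving value 4
2. A w(30), leaving value 30
event 7 — C's response, time 7 — after it, nothing linearizes
every completion of the 1 pending operation (D) was checked; none linearizes
take A, B, C (pending dropped): step 2 already fails, because B r() → 4 cannot occur there
take B, A, C (pending dropped): step 3 already fails, because C r() → 4 cannot occur there

7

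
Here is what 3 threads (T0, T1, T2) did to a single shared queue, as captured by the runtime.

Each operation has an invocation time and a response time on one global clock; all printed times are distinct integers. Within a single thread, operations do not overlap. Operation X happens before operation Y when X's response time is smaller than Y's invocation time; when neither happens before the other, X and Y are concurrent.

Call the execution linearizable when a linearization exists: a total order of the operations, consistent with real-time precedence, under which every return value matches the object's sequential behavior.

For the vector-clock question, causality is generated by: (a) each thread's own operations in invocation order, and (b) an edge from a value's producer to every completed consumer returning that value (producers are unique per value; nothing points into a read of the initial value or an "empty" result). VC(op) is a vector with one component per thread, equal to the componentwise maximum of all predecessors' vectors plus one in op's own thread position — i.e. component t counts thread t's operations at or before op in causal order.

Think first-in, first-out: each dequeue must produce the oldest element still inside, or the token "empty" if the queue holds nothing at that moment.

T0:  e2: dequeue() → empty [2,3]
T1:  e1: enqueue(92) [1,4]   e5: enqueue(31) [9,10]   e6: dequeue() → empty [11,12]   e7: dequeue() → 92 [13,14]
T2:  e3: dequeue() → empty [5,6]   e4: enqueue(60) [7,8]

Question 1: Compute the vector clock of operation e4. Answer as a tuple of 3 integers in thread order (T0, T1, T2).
VC(e3, invoked at 5): no causal predecessors; +1 on T2 → (0, 0, 1)
VC(e1, invoked at 1): no causal predecessors; +1 on T1 → (0, 1, 0)
VC(e2, invoked at 2): no causal predecessors; +1 on T0 → (1, 0, 0)
e4, invoked 7, takes VC(e3)=(0, 0, 1) under max, adds 1 for T2 → (0, 0, 2)
e5, invoked 9, takes VC(e1)=(0, 1, 0) under max, adds 1 for T1 → (0, 2, 0)
e6, invoked 11, takes VC(e5)=(0, 2, 0) under max, adds 1 for T1 → (0, 3, 0)
e7, invoked 13, takes VC(e1)=(0, 1, 0), VC(e6)=(0, 3, 0) under max, adds 1 for T1 → (0, 4, 0)
target: VC(e4) = (0, 0, 2)

(0, 0, 2)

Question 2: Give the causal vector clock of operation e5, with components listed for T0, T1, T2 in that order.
no predecessors for e3 (invoked 5): T2 increments from zero → (0, 0, 1)
no predecessors for e1 (invoked 1): T1 increments from zero → (0, 1, 0)
no predecessors for e2 (invoked 2): T0 increments from zero → (1, 0, 0)
from VC(e3)=(0, 0, 1), e4 (invoked 7) maxes components and bumps T2 → (0, 0, 2)
from VC(e1)=(0, 1, 0), e5 (invoked 9) maxes components and bumps T1 → (0, 2, 0)
from VC(e5)=(0, 2, 0), e6 (invoked 11) maxes components and bumps T1 → (0, 3, 0)
from VC(e1)=(0, 1, 0), VC(e6)=(0, 3, 0), e7 (invoked 13) maxes components and bumps T1 → (0, 4, 0)
target: VC(e5) = (0, 2, 0)

(0, 2, 0)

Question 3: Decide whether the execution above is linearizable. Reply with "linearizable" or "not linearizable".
cut after 5 events: linearizable; cut after 6 events (e3 responds, time 6): not linearizable
the 3 completed operations admit 2 real-time orders; each fails the queue replay
sample order e1, e2, e3 stalls at step 2 — e2 dequeue() → empty has no legal effect
sample order e2, e1, e3 stalls at step 3 — e3 dequeue() → empty has no legal effect

not linearizable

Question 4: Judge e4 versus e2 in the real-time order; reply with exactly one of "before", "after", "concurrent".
e4 spans [7,8], e2 spans [2,3]
resp(e2)=3 < inv(e4)=7

after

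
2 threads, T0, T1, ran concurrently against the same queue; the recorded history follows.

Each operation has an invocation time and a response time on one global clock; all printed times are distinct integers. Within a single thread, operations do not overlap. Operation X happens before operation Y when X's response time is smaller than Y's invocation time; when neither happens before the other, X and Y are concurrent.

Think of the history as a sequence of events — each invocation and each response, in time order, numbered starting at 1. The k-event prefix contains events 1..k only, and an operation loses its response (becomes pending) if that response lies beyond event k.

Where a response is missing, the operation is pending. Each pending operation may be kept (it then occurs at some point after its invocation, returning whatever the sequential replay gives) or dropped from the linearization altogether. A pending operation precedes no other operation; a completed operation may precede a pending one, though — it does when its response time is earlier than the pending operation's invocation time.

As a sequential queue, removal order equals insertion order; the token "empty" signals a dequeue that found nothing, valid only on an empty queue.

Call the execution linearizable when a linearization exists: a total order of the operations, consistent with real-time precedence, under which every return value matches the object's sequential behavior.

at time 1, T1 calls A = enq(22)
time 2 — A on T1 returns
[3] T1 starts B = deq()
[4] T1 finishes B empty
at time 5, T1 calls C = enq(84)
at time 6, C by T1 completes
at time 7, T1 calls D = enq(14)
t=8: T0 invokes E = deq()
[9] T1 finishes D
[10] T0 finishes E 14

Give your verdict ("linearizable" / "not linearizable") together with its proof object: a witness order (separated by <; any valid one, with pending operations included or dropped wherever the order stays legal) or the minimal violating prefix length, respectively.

not linearizable — minimal violating prefix: 4 events

the violation lands at event 4, B's response at time 4: events 1..3 linearize, events 1..4 do not
the completed operations (2 total) allow one real-time order; the queue replay rejects it
take A, B: step 2 already fails, because B deq() → empty cannot occur there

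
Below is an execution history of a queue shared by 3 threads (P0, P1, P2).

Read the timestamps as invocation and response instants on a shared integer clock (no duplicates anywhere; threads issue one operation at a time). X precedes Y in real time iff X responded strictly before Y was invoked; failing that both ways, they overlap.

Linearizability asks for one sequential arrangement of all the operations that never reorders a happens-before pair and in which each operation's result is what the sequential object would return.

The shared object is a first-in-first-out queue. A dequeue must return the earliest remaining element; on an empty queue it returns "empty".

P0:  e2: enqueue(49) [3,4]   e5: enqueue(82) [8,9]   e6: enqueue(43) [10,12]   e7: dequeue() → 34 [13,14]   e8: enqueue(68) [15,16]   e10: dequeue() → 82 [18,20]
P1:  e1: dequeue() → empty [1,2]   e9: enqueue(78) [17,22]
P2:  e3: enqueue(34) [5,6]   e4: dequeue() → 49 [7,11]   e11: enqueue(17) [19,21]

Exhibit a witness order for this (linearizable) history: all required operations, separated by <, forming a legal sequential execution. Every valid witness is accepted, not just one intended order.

step 1: e1 dequeue() → empty — queue <>
step 2: e2 enqueue(49) — queue <49>
step 3: e3 enqueue(34) — queue <49,34>
step 4: e4 dequeue() → 49 — queue <34>
step 5: e5 enqueue(82) — queue <34,82>
step 6: e6 enqueue(43) — queue <34,82,43>
step 7: e7 dequeue() → 34 — queue <82,43>
step 8: e8 enqueue(68) — queue <82,43,68>
step 9: e9 enqueue(78) — queue <82,43,68,78>
step 10: e10 dequeue() → 82 — queue <43,68,78>
step 11: e11 enqueue(17) — queue <43,68,78,17>

e1 < e2 < e3 < e4 < e5 < e6 < e7 < e8 < e9 < e10 < e11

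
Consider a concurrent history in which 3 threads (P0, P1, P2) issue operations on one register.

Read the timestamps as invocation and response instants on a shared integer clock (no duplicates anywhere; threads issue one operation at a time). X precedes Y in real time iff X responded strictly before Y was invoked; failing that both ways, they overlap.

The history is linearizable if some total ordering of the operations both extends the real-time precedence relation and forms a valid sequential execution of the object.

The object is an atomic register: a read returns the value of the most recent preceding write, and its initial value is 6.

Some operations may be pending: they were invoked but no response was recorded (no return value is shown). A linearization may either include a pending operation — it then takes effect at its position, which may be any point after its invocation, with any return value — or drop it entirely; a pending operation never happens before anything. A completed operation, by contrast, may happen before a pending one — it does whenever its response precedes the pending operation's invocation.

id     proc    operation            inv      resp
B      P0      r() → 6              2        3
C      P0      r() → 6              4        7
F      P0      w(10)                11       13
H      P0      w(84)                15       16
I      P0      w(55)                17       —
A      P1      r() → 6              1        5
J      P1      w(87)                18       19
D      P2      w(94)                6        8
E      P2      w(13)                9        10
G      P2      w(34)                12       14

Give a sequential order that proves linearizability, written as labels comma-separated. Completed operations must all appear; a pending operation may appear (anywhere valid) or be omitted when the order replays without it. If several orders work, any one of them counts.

1. A r() → 6, leaving value 6
2. B r() → 6, leaving value 6
3. C r() → 6, leaving value 6
4. D w(94), leaving value 94
5. E w(13), leaving value 13
6. F w(10), leaving value 10
7. G w(34), leaving value 34
8. H w(84), leaving value 84
9. I w(55) (pending, included), leaving value 55
10. J w(87), leaving value 87

A, B, C, D, E, F, G, H, I, J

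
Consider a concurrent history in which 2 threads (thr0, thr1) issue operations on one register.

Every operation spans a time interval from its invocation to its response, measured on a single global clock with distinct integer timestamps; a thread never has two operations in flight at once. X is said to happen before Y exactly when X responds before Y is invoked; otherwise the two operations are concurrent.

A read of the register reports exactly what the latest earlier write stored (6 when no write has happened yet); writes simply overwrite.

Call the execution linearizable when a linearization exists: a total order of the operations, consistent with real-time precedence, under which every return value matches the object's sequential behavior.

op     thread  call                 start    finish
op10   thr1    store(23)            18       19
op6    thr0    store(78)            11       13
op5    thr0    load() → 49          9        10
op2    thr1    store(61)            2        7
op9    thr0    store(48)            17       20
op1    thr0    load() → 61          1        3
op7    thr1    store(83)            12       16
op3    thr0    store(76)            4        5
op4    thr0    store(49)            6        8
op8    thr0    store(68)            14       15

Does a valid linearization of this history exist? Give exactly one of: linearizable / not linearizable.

linearizable

witness order: op2, op1, op3, op4, op5, op6, op7, op8, op9, op10
1. op2 store(61), leaving value 61
2. op1 load() → 61, leaving value 61
3. op3 store(76), leaving value 76
4. op4 store(49), leaving value 49
5. op5 load() → 49, leaving value 49
6. op6 store(78), leaving value 78
7. op7 store(83), leaving value 83
8. op8 store(68), leaving value 68
9. op9 store(48), leaving value 48
10. op10 store(23), leaving value 23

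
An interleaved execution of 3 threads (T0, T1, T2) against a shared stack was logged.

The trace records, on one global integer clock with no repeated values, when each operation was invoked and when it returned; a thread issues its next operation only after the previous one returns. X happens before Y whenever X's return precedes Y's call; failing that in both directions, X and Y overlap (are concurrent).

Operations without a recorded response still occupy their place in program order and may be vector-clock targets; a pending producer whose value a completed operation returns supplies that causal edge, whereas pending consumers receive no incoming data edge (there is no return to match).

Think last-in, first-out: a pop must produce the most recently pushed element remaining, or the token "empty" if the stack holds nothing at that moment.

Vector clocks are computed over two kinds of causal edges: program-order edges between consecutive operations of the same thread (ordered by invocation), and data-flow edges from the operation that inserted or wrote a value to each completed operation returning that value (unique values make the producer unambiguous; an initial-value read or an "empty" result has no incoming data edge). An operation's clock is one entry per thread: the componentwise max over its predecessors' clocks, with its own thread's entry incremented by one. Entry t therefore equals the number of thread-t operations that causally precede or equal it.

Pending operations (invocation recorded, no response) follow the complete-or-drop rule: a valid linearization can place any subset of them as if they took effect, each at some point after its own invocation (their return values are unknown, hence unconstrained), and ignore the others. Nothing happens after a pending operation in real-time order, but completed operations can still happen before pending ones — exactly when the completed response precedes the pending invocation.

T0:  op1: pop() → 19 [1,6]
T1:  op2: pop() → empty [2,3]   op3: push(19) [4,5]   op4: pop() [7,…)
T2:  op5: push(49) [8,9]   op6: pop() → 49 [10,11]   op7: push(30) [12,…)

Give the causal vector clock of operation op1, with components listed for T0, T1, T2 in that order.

(1, 2, 0)

op5, invoked 8, has no incoming edges; only T2's bump applies → (0, 0, 1)
op2, invoked 2, has no incoming edges; only T1's bump applies → (0, 1, 0)
VC(op6, invoked at 10): max of VC(op5)=(0, 0, 1), then +1 on thread T2 → (0, 0, 2)
VC(op3, invoked at 4): max of VC(op2)=(0, 1, 0), then +1 on thread T1 → (0, 2, 0)
VC(op7, invoked at 12): max of VC(op6)=(0, 0, 2), then +1 on thread T2 → (0, 0, 3)
VC(op4, invoked at 7): max of VC(op3)=(0, 2, 0), then +1 on thread T1 → (0, 3, 0)
VC(op1, invoked at 1): max of VC(op3)=(0, 2, 0), then +1 on thread T0 → (1, 2, 0)
target: VC(op1) = (1, 2, 0)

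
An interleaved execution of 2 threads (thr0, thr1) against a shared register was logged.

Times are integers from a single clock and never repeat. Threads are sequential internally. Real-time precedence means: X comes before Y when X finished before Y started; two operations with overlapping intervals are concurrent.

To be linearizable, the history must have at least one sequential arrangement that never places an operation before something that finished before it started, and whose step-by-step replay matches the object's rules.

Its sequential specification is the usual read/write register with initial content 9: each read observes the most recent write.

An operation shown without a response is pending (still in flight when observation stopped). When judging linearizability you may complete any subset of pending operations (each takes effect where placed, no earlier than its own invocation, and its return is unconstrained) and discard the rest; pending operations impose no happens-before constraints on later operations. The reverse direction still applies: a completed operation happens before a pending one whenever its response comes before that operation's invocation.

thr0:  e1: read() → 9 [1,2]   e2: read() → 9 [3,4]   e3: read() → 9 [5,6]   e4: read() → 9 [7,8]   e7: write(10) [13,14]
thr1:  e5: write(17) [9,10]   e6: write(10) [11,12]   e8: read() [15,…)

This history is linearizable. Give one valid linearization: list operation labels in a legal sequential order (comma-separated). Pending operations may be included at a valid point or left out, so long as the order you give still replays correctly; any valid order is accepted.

1. e1 read() → 9, leaving value 9
2. e2 read() → 9, leaving value 9
3. e3 read() → 9, leaving value 9
4. e4 read() → 9, leaving value 9
5. e5 write(17), leaving value 17
6. e6 write(10), leaving value 10
7. e7 write(10), leaving value 10

e1, e2, e3, e4, e5, e6, e7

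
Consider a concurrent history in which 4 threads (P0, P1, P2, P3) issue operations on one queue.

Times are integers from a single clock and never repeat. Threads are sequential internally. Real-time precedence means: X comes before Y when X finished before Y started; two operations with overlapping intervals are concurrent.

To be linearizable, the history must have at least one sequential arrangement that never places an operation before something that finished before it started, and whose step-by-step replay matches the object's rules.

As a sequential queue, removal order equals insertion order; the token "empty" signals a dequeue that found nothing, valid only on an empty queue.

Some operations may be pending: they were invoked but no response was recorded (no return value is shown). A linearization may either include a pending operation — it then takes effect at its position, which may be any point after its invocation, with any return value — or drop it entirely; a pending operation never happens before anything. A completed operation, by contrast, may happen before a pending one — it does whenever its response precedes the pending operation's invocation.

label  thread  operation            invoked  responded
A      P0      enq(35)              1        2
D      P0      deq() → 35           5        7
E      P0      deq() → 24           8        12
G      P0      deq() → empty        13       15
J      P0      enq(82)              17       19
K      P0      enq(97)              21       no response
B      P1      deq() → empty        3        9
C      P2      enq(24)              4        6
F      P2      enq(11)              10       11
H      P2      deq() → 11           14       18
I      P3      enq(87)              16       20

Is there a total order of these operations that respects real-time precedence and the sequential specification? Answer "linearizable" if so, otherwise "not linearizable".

one valid linearization: A, C, D, E, B, F, H, G, I, J
1. A enq(35), leaving queue <35>
2. C enq(24), leaving queue <35,24>
3. D deq() → 35, leaving queue <24>
4. E deq() → 24, leaving queue <>
5. B deq() → empty, leaving queue <>
6. F enq(11), leaving queue <11>
7. H deq() → 11, leaving queue <>
8. G deq() → empty, leaving queue <>
9. I enq(87), leaving queue <87>
10. J enq(82), leaving queue <87,82>

linearizable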